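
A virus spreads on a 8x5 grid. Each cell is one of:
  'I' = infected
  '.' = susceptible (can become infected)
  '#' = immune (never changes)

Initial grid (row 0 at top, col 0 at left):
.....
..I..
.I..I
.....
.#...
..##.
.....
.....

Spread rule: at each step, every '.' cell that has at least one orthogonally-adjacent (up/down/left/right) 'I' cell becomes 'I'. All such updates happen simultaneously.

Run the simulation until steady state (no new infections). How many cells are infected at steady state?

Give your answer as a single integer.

Answer: 37

Derivation:
Step 0 (initial): 3 infected
Step 1: +9 new -> 12 infected
Step 2: +8 new -> 20 infected
Step 3: +5 new -> 25 infected
Step 4: +2 new -> 27 infected
Step 5: +4 new -> 31 infected
Step 6: +4 new -> 35 infected
Step 7: +2 new -> 37 infected
Step 8: +0 new -> 37 infected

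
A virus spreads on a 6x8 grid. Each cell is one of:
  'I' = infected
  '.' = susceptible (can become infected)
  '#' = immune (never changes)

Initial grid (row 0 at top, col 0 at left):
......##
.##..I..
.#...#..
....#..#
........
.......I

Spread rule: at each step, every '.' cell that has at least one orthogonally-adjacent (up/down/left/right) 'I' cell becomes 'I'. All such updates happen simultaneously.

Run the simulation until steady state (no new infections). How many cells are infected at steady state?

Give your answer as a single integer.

Answer: 40

Derivation:
Step 0 (initial): 2 infected
Step 1: +5 new -> 7 infected
Step 2: +7 new -> 14 infected
Step 3: +6 new -> 20 infected
Step 4: +6 new -> 26 infected
Step 5: +4 new -> 30 infected
Step 6: +4 new -> 34 infected
Step 7: +4 new -> 38 infected
Step 8: +2 new -> 40 infected
Step 9: +0 new -> 40 infected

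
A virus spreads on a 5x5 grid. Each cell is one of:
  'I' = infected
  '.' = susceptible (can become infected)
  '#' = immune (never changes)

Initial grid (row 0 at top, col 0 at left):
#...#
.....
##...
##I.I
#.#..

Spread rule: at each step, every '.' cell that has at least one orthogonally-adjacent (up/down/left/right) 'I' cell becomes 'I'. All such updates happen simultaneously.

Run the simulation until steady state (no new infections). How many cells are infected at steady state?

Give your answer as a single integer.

Step 0 (initial): 2 infected
Step 1: +4 new -> 6 infected
Step 2: +4 new -> 10 infected
Step 3: +3 new -> 13 infected
Step 4: +3 new -> 16 infected
Step 5: +0 new -> 16 infected

Answer: 16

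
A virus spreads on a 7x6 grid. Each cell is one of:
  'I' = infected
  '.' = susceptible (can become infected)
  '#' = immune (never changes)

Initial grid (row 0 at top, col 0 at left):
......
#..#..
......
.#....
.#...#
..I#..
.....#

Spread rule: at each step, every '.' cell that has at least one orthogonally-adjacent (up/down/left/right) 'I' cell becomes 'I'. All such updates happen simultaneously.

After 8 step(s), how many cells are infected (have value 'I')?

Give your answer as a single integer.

Answer: 35

Derivation:
Step 0 (initial): 1 infected
Step 1: +3 new -> 4 infected
Step 2: +5 new -> 9 infected
Step 3: +6 new -> 15 infected
Step 4: +6 new -> 21 infected
Step 5: +6 new -> 27 infected
Step 6: +4 new -> 31 infected
Step 7: +3 new -> 34 infected
Step 8: +1 new -> 35 infected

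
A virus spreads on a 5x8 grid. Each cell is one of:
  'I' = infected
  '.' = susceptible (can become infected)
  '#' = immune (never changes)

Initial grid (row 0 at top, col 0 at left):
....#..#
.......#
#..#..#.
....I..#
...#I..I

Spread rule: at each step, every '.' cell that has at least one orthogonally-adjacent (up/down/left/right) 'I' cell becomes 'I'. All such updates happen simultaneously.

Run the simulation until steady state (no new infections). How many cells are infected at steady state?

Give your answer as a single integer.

Step 0 (initial): 3 infected
Step 1: +5 new -> 8 infected
Step 2: +4 new -> 12 infected
Step 3: +5 new -> 17 infected
Step 4: +7 new -> 24 infected
Step 5: +4 new -> 28 infected
Step 6: +2 new -> 30 infected
Step 7: +1 new -> 31 infected
Step 8: +0 new -> 31 infected

Answer: 31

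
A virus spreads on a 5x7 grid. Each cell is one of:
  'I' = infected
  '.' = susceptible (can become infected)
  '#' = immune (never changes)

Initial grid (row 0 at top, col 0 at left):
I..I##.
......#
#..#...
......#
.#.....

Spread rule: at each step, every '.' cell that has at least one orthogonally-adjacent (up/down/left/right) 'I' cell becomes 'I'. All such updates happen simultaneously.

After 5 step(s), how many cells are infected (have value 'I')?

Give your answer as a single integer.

Step 0 (initial): 2 infected
Step 1: +4 new -> 6 infected
Step 2: +3 new -> 9 infected
Step 3: +4 new -> 13 infected
Step 4: +4 new -> 17 infected
Step 5: +6 new -> 23 infected

Answer: 23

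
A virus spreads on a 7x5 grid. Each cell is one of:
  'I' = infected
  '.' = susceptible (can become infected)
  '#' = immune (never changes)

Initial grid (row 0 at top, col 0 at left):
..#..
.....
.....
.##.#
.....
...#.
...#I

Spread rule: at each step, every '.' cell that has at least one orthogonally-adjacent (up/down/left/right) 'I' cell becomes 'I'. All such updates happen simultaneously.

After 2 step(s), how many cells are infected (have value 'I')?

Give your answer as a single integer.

Answer: 3

Derivation:
Step 0 (initial): 1 infected
Step 1: +1 new -> 2 infected
Step 2: +1 new -> 3 infected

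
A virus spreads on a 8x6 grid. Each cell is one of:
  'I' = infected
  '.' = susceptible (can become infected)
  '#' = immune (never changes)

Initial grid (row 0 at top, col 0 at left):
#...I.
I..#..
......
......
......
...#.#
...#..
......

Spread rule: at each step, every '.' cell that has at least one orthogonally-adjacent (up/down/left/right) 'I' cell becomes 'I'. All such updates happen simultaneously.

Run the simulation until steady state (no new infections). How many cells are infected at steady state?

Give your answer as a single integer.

Step 0 (initial): 2 infected
Step 1: +5 new -> 7 infected
Step 2: +7 new -> 14 infected
Step 3: +6 new -> 20 infected
Step 4: +6 new -> 26 infected
Step 5: +6 new -> 32 infected
Step 6: +4 new -> 36 infected
Step 7: +4 new -> 40 infected
Step 8: +3 new -> 43 infected
Step 9: +0 new -> 43 infected

Answer: 43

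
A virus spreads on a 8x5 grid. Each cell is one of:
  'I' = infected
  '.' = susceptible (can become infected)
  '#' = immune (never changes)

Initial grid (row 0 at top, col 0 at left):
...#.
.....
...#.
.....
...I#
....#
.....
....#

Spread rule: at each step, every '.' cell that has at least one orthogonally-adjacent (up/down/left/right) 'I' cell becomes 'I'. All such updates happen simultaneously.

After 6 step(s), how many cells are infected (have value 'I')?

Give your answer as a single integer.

Answer: 34

Derivation:
Step 0 (initial): 1 infected
Step 1: +3 new -> 4 infected
Step 2: +5 new -> 9 infected
Step 3: +8 new -> 17 infected
Step 4: +7 new -> 24 infected
Step 5: +7 new -> 31 infected
Step 6: +3 new -> 34 infected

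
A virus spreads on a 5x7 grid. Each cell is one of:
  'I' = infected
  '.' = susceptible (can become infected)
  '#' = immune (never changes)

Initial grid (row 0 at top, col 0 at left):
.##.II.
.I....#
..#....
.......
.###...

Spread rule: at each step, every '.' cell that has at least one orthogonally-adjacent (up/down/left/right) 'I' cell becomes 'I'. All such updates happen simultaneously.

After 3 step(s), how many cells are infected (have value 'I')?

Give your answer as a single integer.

Answer: 22

Derivation:
Step 0 (initial): 3 infected
Step 1: +7 new -> 10 infected
Step 2: +6 new -> 16 infected
Step 3: +6 new -> 22 infected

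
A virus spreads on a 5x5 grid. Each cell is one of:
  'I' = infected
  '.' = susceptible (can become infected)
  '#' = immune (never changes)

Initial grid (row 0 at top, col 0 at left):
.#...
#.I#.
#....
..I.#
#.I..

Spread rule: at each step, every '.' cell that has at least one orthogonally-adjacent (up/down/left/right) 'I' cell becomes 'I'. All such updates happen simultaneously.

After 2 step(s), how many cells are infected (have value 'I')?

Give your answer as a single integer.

Answer: 15

Derivation:
Step 0 (initial): 3 infected
Step 1: +7 new -> 10 infected
Step 2: +5 new -> 15 infected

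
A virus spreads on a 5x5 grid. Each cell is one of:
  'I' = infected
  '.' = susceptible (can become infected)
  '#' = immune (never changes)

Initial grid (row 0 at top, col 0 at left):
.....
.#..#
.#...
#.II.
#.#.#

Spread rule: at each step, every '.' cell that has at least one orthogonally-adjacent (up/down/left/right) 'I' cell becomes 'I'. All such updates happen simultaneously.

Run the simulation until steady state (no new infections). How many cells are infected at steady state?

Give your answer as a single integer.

Step 0 (initial): 2 infected
Step 1: +5 new -> 7 infected
Step 2: +4 new -> 11 infected
Step 3: +2 new -> 13 infected
Step 4: +2 new -> 15 infected
Step 5: +1 new -> 16 infected
Step 6: +1 new -> 17 infected
Step 7: +1 new -> 18 infected
Step 8: +0 new -> 18 infected

Answer: 18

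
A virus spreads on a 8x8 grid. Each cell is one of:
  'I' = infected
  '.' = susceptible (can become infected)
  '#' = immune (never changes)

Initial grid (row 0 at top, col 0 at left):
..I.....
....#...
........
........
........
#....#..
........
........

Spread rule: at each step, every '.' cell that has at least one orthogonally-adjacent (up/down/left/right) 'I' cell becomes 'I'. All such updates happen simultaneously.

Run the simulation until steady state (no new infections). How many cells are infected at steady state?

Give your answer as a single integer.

Step 0 (initial): 1 infected
Step 1: +3 new -> 4 infected
Step 2: +5 new -> 9 infected
Step 3: +5 new -> 14 infected
Step 4: +7 new -> 21 infected
Step 5: +8 new -> 29 infected
Step 6: +8 new -> 37 infected
Step 7: +7 new -> 44 infected
Step 8: +6 new -> 50 infected
Step 9: +5 new -> 55 infected
Step 10: +3 new -> 58 infected
Step 11: +2 new -> 60 infected
Step 12: +1 new -> 61 infected
Step 13: +0 new -> 61 infected

Answer: 61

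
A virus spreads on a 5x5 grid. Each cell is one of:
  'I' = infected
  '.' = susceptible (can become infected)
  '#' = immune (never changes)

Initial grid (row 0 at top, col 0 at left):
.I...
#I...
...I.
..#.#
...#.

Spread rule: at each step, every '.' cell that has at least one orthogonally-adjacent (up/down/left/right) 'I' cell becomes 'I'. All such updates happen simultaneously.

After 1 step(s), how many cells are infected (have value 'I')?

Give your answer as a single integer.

Answer: 11

Derivation:
Step 0 (initial): 3 infected
Step 1: +8 new -> 11 infected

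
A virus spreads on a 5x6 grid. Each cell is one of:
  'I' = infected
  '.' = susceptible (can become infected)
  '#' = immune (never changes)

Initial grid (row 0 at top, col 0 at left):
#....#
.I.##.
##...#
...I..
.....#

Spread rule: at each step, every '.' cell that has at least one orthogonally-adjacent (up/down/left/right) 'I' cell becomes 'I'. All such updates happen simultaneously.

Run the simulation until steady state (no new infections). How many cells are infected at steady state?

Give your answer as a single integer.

Step 0 (initial): 2 infected
Step 1: +7 new -> 9 infected
Step 2: +7 new -> 16 infected
Step 3: +3 new -> 19 infected
Step 4: +2 new -> 21 infected
Step 5: +0 new -> 21 infected

Answer: 21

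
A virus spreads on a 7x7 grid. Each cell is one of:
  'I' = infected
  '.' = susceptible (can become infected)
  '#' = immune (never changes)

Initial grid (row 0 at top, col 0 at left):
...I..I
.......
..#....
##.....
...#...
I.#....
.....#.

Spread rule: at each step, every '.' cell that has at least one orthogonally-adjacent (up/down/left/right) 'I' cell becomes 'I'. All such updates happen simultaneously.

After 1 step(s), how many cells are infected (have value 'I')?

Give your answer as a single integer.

Answer: 11

Derivation:
Step 0 (initial): 3 infected
Step 1: +8 new -> 11 infected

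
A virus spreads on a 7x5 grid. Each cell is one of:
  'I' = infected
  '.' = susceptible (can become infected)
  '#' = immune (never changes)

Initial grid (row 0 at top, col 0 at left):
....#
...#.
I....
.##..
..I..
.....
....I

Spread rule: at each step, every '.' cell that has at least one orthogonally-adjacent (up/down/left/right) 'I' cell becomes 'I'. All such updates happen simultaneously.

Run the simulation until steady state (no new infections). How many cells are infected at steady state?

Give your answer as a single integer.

Answer: 31

Derivation:
Step 0 (initial): 3 infected
Step 1: +8 new -> 11 infected
Step 2: +9 new -> 20 infected
Step 3: +6 new -> 26 infected
Step 4: +3 new -> 29 infected
Step 5: +2 new -> 31 infected
Step 6: +0 new -> 31 infected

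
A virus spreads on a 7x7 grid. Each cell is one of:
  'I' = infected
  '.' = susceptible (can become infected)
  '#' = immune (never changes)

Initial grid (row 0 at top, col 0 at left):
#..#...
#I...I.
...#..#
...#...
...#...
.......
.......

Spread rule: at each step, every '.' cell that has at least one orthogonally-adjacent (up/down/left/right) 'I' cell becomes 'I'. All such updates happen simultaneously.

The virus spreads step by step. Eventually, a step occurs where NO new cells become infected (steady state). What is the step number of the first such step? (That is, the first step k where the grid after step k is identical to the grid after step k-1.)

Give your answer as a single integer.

Step 0 (initial): 2 infected
Step 1: +7 new -> 9 infected
Step 2: +9 new -> 18 infected
Step 3: +6 new -> 24 infected
Step 4: +6 new -> 30 infected
Step 5: +6 new -> 36 infected
Step 6: +5 new -> 41 infected
Step 7: +1 new -> 42 infected
Step 8: +0 new -> 42 infected

Answer: 8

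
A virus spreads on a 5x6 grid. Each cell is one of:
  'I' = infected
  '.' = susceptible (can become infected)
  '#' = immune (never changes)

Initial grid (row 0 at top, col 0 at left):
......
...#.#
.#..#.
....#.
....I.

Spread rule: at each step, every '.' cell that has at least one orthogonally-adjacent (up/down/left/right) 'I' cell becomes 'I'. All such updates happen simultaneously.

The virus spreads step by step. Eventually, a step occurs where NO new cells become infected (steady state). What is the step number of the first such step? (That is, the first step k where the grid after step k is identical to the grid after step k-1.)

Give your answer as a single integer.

Step 0 (initial): 1 infected
Step 1: +2 new -> 3 infected
Step 2: +3 new -> 6 infected
Step 3: +4 new -> 10 infected
Step 4: +3 new -> 13 infected
Step 5: +2 new -> 15 infected
Step 6: +3 new -> 18 infected
Step 7: +3 new -> 21 infected
Step 8: +2 new -> 23 infected
Step 9: +2 new -> 25 infected
Step 10: +0 new -> 25 infected

Answer: 10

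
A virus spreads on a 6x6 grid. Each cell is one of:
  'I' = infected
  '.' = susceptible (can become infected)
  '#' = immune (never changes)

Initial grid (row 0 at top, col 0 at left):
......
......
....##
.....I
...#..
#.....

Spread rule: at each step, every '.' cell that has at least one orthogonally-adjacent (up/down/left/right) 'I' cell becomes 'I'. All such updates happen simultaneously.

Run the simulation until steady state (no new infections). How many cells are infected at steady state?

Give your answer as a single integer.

Step 0 (initial): 1 infected
Step 1: +2 new -> 3 infected
Step 2: +3 new -> 6 infected
Step 3: +3 new -> 9 infected
Step 4: +5 new -> 14 infected
Step 5: +7 new -> 21 infected
Step 6: +7 new -> 28 infected
Step 7: +3 new -> 31 infected
Step 8: +1 new -> 32 infected
Step 9: +0 new -> 32 infected

Answer: 32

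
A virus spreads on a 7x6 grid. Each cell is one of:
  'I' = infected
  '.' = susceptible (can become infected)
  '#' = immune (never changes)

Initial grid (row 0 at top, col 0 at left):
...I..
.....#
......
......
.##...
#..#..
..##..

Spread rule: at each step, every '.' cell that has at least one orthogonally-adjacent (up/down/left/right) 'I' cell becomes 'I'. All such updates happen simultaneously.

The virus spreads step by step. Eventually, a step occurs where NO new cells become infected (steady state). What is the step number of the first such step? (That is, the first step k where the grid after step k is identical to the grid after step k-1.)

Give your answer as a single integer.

Answer: 9

Derivation:
Step 0 (initial): 1 infected
Step 1: +3 new -> 4 infected
Step 2: +5 new -> 9 infected
Step 3: +5 new -> 14 infected
Step 4: +6 new -> 20 infected
Step 5: +4 new -> 24 infected
Step 6: +3 new -> 27 infected
Step 7: +3 new -> 30 infected
Step 8: +1 new -> 31 infected
Step 9: +0 new -> 31 infected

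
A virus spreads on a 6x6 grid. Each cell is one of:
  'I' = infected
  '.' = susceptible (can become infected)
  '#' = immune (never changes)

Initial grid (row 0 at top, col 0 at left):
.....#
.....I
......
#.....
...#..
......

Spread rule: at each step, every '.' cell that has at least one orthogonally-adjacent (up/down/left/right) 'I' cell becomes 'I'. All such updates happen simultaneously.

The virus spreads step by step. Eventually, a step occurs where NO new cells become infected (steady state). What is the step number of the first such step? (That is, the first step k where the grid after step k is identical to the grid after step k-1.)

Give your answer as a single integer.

Step 0 (initial): 1 infected
Step 1: +2 new -> 3 infected
Step 2: +4 new -> 7 infected
Step 3: +5 new -> 12 infected
Step 4: +6 new -> 18 infected
Step 5: +5 new -> 23 infected
Step 6: +5 new -> 28 infected
Step 7: +2 new -> 30 infected
Step 8: +2 new -> 32 infected
Step 9: +1 new -> 33 infected
Step 10: +0 new -> 33 infected

Answer: 10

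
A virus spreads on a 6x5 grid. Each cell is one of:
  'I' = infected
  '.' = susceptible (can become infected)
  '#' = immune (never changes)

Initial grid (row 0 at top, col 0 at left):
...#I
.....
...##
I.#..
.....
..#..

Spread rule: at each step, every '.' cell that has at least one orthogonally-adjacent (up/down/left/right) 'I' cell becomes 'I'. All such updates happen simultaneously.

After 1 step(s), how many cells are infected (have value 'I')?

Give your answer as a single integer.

Step 0 (initial): 2 infected
Step 1: +4 new -> 6 infected

Answer: 6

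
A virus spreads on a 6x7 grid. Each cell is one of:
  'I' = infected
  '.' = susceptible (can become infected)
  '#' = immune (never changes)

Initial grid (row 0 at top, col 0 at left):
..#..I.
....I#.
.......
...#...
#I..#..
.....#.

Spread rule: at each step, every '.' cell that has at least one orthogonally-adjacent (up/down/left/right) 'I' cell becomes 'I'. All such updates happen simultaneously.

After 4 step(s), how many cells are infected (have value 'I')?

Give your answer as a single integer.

Step 0 (initial): 3 infected
Step 1: +7 new -> 10 infected
Step 2: +12 new -> 22 infected
Step 3: +6 new -> 28 infected
Step 4: +5 new -> 33 infected

Answer: 33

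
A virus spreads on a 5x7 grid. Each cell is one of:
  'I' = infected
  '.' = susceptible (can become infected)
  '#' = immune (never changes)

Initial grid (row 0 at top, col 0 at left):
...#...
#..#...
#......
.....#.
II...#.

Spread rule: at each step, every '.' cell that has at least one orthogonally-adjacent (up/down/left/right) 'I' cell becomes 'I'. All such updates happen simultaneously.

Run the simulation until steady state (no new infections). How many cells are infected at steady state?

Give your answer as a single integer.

Answer: 29

Derivation:
Step 0 (initial): 2 infected
Step 1: +3 new -> 5 infected
Step 2: +3 new -> 8 infected
Step 3: +4 new -> 12 infected
Step 4: +4 new -> 16 infected
Step 5: +3 new -> 19 infected
Step 6: +2 new -> 21 infected
Step 7: +3 new -> 24 infected
Step 8: +3 new -> 27 infected
Step 9: +2 new -> 29 infected
Step 10: +0 new -> 29 infected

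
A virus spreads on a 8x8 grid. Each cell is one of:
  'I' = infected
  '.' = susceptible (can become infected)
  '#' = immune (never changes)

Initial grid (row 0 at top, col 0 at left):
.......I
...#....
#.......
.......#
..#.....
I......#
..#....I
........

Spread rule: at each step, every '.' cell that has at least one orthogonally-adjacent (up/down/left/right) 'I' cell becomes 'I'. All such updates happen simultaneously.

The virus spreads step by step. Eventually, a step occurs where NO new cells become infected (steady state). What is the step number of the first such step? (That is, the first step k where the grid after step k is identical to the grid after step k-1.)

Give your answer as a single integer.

Answer: 8

Derivation:
Step 0 (initial): 3 infected
Step 1: +7 new -> 10 infected
Step 2: +11 new -> 21 infected
Step 3: +10 new -> 31 infected
Step 4: +13 new -> 44 infected
Step 5: +8 new -> 52 infected
Step 6: +5 new -> 57 infected
Step 7: +1 new -> 58 infected
Step 8: +0 new -> 58 infected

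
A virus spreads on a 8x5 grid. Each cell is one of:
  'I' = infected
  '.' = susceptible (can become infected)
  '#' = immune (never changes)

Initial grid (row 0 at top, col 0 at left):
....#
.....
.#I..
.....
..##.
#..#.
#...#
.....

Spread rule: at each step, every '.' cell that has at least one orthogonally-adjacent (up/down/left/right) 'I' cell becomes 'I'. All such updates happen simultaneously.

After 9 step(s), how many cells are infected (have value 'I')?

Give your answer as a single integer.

Answer: 32

Derivation:
Step 0 (initial): 1 infected
Step 1: +3 new -> 4 infected
Step 2: +6 new -> 10 infected
Step 3: +7 new -> 17 infected
Step 4: +5 new -> 22 infected
Step 5: +3 new -> 25 infected
Step 6: +2 new -> 27 infected
Step 7: +3 new -> 30 infected
Step 8: +1 new -> 31 infected
Step 9: +1 new -> 32 infected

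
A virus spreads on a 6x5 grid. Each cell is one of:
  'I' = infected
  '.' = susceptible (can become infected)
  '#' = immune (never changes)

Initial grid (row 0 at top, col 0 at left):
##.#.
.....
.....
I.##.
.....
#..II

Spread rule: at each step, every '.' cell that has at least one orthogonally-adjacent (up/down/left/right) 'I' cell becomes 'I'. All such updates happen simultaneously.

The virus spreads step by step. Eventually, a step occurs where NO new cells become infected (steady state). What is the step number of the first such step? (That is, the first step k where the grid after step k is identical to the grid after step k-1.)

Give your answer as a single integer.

Answer: 6

Derivation:
Step 0 (initial): 3 infected
Step 1: +6 new -> 9 infected
Step 2: +6 new -> 15 infected
Step 3: +3 new -> 18 infected
Step 4: +3 new -> 21 infected
Step 5: +3 new -> 24 infected
Step 6: +0 new -> 24 infected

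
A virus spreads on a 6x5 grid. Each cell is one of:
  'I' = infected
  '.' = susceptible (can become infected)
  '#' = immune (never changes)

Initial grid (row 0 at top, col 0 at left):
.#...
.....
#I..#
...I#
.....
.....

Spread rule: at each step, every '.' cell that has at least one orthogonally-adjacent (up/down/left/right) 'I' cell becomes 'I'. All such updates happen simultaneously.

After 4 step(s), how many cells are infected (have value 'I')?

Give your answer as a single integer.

Answer: 26

Derivation:
Step 0 (initial): 2 infected
Step 1: +6 new -> 8 infected
Step 2: +8 new -> 16 infected
Step 3: +8 new -> 24 infected
Step 4: +2 new -> 26 infected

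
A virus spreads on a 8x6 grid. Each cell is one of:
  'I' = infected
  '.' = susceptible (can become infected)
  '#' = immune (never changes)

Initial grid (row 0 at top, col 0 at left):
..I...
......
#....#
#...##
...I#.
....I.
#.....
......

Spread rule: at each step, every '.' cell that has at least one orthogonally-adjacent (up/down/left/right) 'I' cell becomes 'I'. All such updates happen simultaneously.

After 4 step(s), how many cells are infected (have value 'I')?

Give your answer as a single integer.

Answer: 39

Derivation:
Step 0 (initial): 3 infected
Step 1: +8 new -> 11 infected
Step 2: +13 new -> 24 infected
Step 3: +11 new -> 35 infected
Step 4: +4 new -> 39 infected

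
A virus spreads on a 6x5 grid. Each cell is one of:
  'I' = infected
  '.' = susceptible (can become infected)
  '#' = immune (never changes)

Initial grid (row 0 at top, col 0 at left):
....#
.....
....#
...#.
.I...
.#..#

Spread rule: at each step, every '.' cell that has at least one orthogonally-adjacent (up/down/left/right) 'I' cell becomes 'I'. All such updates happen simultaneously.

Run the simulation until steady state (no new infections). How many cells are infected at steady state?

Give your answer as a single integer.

Step 0 (initial): 1 infected
Step 1: +3 new -> 4 infected
Step 2: +6 new -> 10 infected
Step 3: +5 new -> 15 infected
Step 4: +5 new -> 20 infected
Step 5: +3 new -> 23 infected
Step 6: +2 new -> 25 infected
Step 7: +0 new -> 25 infected

Answer: 25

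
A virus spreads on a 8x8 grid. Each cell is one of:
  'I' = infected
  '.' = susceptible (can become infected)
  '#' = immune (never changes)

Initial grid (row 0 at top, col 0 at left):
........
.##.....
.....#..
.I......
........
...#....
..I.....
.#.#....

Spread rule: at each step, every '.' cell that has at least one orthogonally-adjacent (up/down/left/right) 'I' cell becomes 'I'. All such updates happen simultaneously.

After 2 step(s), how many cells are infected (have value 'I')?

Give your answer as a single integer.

Answer: 18

Derivation:
Step 0 (initial): 2 infected
Step 1: +8 new -> 10 infected
Step 2: +8 new -> 18 infected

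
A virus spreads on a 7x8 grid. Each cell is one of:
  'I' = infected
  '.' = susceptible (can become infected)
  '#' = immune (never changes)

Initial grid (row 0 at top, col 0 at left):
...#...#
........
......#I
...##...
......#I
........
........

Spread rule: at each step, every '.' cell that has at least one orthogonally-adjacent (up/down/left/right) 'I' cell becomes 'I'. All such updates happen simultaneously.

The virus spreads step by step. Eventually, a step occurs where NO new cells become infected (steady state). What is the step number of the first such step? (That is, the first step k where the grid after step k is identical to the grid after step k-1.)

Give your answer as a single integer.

Answer: 11

Derivation:
Step 0 (initial): 2 infected
Step 1: +3 new -> 5 infected
Step 2: +4 new -> 9 infected
Step 3: +5 new -> 14 infected
Step 4: +6 new -> 20 infected
Step 5: +6 new -> 26 infected
Step 6: +5 new -> 31 infected
Step 7: +6 new -> 37 infected
Step 8: +7 new -> 44 infected
Step 9: +5 new -> 49 infected
Step 10: +1 new -> 50 infected
Step 11: +0 new -> 50 infected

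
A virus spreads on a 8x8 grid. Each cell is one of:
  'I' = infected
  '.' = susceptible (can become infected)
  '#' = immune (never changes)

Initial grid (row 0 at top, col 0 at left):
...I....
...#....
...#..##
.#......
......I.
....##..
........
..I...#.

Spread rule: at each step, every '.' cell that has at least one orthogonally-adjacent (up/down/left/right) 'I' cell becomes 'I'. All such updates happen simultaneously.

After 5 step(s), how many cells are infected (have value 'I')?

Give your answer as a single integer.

Step 0 (initial): 3 infected
Step 1: +9 new -> 12 infected
Step 2: +14 new -> 26 infected
Step 3: +17 new -> 43 infected
Step 4: +9 new -> 52 infected
Step 5: +3 new -> 55 infected

Answer: 55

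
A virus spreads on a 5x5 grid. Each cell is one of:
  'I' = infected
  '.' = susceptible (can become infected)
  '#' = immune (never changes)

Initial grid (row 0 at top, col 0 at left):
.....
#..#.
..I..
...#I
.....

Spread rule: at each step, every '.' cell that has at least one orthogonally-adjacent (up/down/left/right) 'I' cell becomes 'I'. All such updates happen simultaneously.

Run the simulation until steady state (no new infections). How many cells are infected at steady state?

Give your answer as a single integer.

Step 0 (initial): 2 infected
Step 1: +6 new -> 8 infected
Step 2: +7 new -> 15 infected
Step 3: +5 new -> 20 infected
Step 4: +2 new -> 22 infected
Step 5: +0 new -> 22 infected

Answer: 22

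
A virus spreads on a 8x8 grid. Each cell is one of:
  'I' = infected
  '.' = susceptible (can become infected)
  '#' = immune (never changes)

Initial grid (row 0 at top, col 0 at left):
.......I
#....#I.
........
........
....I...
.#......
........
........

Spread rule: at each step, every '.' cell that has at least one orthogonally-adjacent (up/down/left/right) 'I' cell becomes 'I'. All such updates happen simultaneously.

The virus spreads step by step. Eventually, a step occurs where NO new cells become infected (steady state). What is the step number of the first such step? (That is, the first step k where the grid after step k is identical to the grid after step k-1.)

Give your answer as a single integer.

Step 0 (initial): 3 infected
Step 1: +7 new -> 10 infected
Step 2: +12 new -> 22 infected
Step 3: +12 new -> 34 infected
Step 4: +10 new -> 44 infected
Step 5: +9 new -> 53 infected
Step 6: +6 new -> 59 infected
Step 7: +2 new -> 61 infected
Step 8: +0 new -> 61 infected

Answer: 8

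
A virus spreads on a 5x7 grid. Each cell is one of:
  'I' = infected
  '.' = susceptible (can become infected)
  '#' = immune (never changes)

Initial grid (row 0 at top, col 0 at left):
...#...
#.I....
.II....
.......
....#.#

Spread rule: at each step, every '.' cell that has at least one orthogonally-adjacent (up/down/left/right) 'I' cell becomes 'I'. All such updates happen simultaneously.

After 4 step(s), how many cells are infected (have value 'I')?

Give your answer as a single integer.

Step 0 (initial): 3 infected
Step 1: +7 new -> 10 infected
Step 2: +7 new -> 17 infected
Step 3: +7 new -> 24 infected
Step 4: +4 new -> 28 infected

Answer: 28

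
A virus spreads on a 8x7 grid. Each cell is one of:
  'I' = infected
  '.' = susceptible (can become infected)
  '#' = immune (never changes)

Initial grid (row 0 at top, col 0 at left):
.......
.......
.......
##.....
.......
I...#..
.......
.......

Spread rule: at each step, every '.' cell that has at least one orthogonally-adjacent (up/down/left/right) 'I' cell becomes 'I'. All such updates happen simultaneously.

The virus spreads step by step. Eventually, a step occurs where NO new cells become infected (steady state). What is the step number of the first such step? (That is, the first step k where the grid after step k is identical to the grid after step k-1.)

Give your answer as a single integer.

Answer: 12

Derivation:
Step 0 (initial): 1 infected
Step 1: +3 new -> 4 infected
Step 2: +4 new -> 8 infected
Step 3: +4 new -> 12 infected
Step 4: +4 new -> 16 infected
Step 5: +5 new -> 21 infected
Step 6: +7 new -> 28 infected
Step 7: +10 new -> 38 infected
Step 8: +8 new -> 46 infected
Step 9: +4 new -> 50 infected
Step 10: +2 new -> 52 infected
Step 11: +1 new -> 53 infected
Step 12: +0 new -> 53 infected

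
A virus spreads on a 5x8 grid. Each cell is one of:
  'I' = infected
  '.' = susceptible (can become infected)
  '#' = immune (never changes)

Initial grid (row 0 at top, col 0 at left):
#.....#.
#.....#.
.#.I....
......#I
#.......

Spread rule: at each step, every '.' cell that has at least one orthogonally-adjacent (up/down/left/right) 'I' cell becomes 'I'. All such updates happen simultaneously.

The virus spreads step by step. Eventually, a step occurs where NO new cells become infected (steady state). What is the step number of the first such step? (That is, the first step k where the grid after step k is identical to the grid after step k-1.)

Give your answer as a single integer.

Step 0 (initial): 2 infected
Step 1: +6 new -> 8 infected
Step 2: +10 new -> 18 infected
Step 3: +10 new -> 28 infected
Step 4: +4 new -> 32 infected
Step 5: +1 new -> 33 infected
Step 6: +0 new -> 33 infected

Answer: 6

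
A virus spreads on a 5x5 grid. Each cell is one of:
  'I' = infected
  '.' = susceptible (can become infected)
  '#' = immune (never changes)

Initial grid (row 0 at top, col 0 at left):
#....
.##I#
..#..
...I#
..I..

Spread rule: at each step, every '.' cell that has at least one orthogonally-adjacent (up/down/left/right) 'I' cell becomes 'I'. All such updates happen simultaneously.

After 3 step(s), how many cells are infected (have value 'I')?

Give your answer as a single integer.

Answer: 17

Derivation:
Step 0 (initial): 3 infected
Step 1: +5 new -> 8 infected
Step 2: +6 new -> 14 infected
Step 3: +3 new -> 17 infected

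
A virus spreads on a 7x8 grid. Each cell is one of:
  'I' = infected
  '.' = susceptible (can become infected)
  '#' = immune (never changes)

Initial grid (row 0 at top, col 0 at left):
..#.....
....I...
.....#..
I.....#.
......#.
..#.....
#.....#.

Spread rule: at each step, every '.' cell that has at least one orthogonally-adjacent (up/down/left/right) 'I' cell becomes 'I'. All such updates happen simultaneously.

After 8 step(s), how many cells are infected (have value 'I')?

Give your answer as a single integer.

Answer: 49

Derivation:
Step 0 (initial): 2 infected
Step 1: +7 new -> 9 infected
Step 2: +11 new -> 20 infected
Step 3: +11 new -> 31 infected
Step 4: +7 new -> 38 infected
Step 5: +5 new -> 43 infected
Step 6: +4 new -> 47 infected
Step 7: +1 new -> 48 infected
Step 8: +1 new -> 49 infected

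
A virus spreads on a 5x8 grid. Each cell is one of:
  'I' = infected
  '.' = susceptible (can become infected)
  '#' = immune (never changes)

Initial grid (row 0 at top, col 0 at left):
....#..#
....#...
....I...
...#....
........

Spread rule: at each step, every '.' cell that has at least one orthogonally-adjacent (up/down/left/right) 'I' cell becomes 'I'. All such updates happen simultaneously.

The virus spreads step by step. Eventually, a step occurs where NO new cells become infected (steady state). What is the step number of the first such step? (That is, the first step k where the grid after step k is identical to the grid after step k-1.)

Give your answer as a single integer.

Answer: 7

Derivation:
Step 0 (initial): 1 infected
Step 1: +3 new -> 4 infected
Step 2: +6 new -> 10 infected
Step 3: +10 new -> 20 infected
Step 4: +9 new -> 29 infected
Step 5: +5 new -> 34 infected
Step 6: +2 new -> 36 infected
Step 7: +0 new -> 36 infected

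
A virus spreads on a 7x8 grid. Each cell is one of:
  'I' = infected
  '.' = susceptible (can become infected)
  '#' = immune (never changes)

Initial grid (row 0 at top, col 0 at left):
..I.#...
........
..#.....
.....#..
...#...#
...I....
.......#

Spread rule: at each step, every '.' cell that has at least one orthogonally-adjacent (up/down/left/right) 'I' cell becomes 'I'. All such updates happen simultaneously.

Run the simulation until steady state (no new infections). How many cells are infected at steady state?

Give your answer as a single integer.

Answer: 50

Derivation:
Step 0 (initial): 2 infected
Step 1: +6 new -> 8 infected
Step 2: +9 new -> 17 infected
Step 3: +12 new -> 29 infected
Step 4: +10 new -> 39 infected
Step 5: +5 new -> 44 infected
Step 6: +4 new -> 48 infected
Step 7: +2 new -> 50 infected
Step 8: +0 new -> 50 infected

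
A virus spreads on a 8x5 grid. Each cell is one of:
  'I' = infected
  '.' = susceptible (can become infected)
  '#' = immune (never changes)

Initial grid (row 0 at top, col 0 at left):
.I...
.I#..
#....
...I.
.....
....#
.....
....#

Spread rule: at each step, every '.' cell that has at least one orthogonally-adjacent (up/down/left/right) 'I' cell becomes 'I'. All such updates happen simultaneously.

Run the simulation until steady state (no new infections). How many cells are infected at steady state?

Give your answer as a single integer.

Answer: 36

Derivation:
Step 0 (initial): 3 infected
Step 1: +8 new -> 11 infected
Step 2: +8 new -> 19 infected
Step 3: +6 new -> 25 infected
Step 4: +5 new -> 30 infected
Step 5: +3 new -> 33 infected
Step 6: +2 new -> 35 infected
Step 7: +1 new -> 36 infected
Step 8: +0 new -> 36 infected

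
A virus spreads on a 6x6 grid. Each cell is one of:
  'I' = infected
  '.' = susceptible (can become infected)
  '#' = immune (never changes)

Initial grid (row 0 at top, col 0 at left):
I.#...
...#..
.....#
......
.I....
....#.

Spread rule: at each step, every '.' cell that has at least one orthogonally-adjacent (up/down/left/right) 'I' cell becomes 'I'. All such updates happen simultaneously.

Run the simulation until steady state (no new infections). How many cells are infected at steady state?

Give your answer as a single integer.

Step 0 (initial): 2 infected
Step 1: +6 new -> 8 infected
Step 2: +8 new -> 16 infected
Step 3: +5 new -> 21 infected
Step 4: +3 new -> 24 infected
Step 5: +3 new -> 27 infected
Step 6: +1 new -> 28 infected
Step 7: +2 new -> 30 infected
Step 8: +2 new -> 32 infected
Step 9: +0 new -> 32 infected

Answer: 32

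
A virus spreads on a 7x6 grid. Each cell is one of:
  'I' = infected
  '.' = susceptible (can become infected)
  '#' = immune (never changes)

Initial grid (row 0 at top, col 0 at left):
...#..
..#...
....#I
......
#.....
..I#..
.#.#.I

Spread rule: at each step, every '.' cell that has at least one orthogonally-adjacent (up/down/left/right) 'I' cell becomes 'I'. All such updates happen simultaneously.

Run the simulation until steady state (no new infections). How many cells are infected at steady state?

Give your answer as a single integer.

Answer: 35

Derivation:
Step 0 (initial): 3 infected
Step 1: +7 new -> 10 infected
Step 2: +9 new -> 19 infected
Step 3: +7 new -> 26 infected
Step 4: +3 new -> 29 infected
Step 5: +2 new -> 31 infected
Step 6: +2 new -> 33 infected
Step 7: +2 new -> 35 infected
Step 8: +0 new -> 35 infected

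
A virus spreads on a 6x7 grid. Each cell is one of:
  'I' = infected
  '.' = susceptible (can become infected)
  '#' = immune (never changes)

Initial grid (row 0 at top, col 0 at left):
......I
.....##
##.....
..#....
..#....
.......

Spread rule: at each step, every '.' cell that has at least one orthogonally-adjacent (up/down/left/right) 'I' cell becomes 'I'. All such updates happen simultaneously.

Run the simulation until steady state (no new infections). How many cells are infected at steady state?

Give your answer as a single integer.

Step 0 (initial): 1 infected
Step 1: +1 new -> 2 infected
Step 2: +1 new -> 3 infected
Step 3: +2 new -> 5 infected
Step 4: +3 new -> 8 infected
Step 5: +5 new -> 13 infected
Step 6: +7 new -> 20 infected
Step 7: +5 new -> 25 infected
Step 8: +3 new -> 28 infected
Step 9: +2 new -> 30 infected
Step 10: +1 new -> 31 infected
Step 11: +2 new -> 33 infected
Step 12: +2 new -> 35 infected
Step 13: +1 new -> 36 infected
Step 14: +0 new -> 36 infected

Answer: 36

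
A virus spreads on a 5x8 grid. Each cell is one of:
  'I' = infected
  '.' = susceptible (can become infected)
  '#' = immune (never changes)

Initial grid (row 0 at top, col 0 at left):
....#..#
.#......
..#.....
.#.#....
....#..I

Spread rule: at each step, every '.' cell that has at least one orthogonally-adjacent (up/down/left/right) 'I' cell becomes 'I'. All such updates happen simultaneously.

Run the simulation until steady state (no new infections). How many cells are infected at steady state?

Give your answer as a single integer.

Answer: 33

Derivation:
Step 0 (initial): 1 infected
Step 1: +2 new -> 3 infected
Step 2: +3 new -> 6 infected
Step 3: +3 new -> 9 infected
Step 4: +3 new -> 12 infected
Step 5: +3 new -> 15 infected
Step 6: +3 new -> 18 infected
Step 7: +1 new -> 19 infected
Step 8: +2 new -> 21 infected
Step 9: +1 new -> 22 infected
Step 10: +1 new -> 23 infected
Step 11: +1 new -> 24 infected
Step 12: +1 new -> 25 infected
Step 13: +1 new -> 26 infected
Step 14: +2 new -> 28 infected
Step 15: +1 new -> 29 infected
Step 16: +1 new -> 30 infected
Step 17: +1 new -> 31 infected
Step 18: +2 new -> 33 infected
Step 19: +0 new -> 33 infected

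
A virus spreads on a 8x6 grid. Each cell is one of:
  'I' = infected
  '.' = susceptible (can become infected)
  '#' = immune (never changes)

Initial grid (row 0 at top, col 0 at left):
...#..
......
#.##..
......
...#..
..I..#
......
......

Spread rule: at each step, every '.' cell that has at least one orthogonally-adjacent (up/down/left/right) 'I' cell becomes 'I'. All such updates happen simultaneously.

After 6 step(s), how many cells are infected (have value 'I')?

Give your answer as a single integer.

Step 0 (initial): 1 infected
Step 1: +4 new -> 5 infected
Step 2: +7 new -> 12 infected
Step 3: +8 new -> 20 infected
Step 4: +7 new -> 27 infected
Step 5: +4 new -> 31 infected
Step 6: +5 new -> 36 infected

Answer: 36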